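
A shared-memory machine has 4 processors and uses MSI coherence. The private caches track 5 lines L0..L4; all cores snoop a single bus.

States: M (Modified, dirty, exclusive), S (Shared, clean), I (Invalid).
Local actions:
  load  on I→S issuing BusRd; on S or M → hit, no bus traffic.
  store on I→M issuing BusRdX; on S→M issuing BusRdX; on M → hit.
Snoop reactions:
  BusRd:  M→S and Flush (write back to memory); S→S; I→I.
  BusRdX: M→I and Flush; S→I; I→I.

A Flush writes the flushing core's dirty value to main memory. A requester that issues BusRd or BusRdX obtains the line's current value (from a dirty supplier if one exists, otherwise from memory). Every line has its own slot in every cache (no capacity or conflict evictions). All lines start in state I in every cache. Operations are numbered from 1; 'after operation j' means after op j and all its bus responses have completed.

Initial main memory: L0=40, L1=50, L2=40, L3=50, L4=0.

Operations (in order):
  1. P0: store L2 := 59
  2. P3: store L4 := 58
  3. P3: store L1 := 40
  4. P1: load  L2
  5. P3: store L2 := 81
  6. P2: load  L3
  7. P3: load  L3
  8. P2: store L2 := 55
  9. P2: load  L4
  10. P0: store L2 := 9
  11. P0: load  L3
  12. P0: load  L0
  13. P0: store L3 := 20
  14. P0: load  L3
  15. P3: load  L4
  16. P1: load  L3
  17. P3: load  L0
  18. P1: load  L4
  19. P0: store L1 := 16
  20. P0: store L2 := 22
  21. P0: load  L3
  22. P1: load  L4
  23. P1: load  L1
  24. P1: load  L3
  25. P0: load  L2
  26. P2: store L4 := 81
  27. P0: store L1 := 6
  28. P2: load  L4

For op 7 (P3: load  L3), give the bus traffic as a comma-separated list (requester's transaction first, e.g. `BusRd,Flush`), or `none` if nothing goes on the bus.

[1] P0: store L2 := 59 | P0:M(59), P1:I, P2:I, P3:I | bus: BusRdX
[2] P3: store L4 := 58 | P0:I, P1:I, P2:I, P3:M(58) | bus: BusRdX
[3] P3: store L1 := 40 | P0:I, P1:I, P2:I, P3:M(40) | bus: BusRdX
[4] P1: load  L2 | P0:S(59), P1:S(59), P2:I, P3:I | bus: BusRd,Flush
[5] P3: store L2 := 81 | P0:I, P1:I, P2:I, P3:M(81) | bus: BusRdX
[6] P2: load  L3 | P0:I, P1:I, P2:S(50), P3:I | bus: BusRd
[7] P3: load  L3 | P0:I, P1:I, P2:S(50), P3:S(50) | bus: BusRd
[8] P2: store L2 := 55 | P0:I, P1:I, P2:M(55), P3:I | bus: BusRdX,Flush
[9] P2: load  L4 | P0:I, P1:I, P2:S(58), P3:S(58) | bus: BusRd,Flush
[10] P0: store L2 := 9 | P0:M(9), P1:I, P2:I, P3:I | bus: BusRdX,Flush
[11] P0: load  L3 | P0:S(50), P1:I, P2:S(50), P3:S(50) | bus: BusRd
[12] P0: load  L0 | P0:S(40), P1:I, P2:I, P3:I | bus: BusRd
[13] P0: store L3 := 20 | P0:M(20), P1:I, P2:I, P3:I | bus: BusRdX
[14] P0: load  L3 | P0:M(20), P1:I, P2:I, P3:I | bus: none
[15] P3: load  L4 | P0:I, P1:I, P2:S(58), P3:S(58) | bus: none
[16] P1: load  L3 | P0:S(20), P1:S(20), P2:I, P3:I | bus: BusRd,Flush
[17] P3: load  L0 | P0:S(40), P1:I, P2:I, P3:S(40) | bus: BusRd
[18] P1: load  L4 | P0:I, P1:S(58), P2:S(58), P3:S(58) | bus: BusRd
[19] P0: store L1 := 16 | P0:M(16), P1:I, P2:I, P3:I | bus: BusRdX,Flush
[20] P0: store L2 := 22 | P0:M(22), P1:I, P2:I, P3:I | bus: none
[21] P0: load  L3 | P0:S(20), P1:S(20), P2:I, P3:I | bus: none
[22] P1: load  L4 | P0:I, P1:S(58), P2:S(58), P3:S(58) | bus: none
[23] P1: load  L1 | P0:S(16), P1:S(16), P2:I, P3:I | bus: BusRd,Flush
[24] P1: load  L3 | P0:S(20), P1:S(20), P2:I, P3:I | bus: none
[25] P0: load  L2 | P0:M(22), P1:I, P2:I, P3:I | bus: none
[26] P2: store L4 := 81 | P0:I, P1:I, P2:M(81), P3:I | bus: BusRdX
[27] P0: store L1 := 6 | P0:M(6), P1:I, P2:I, P3:I | bus: BusRdX
[28] P2: load  L4 | P0:I, P1:I, P2:M(81), P3:I | bus: none

bus = BusRd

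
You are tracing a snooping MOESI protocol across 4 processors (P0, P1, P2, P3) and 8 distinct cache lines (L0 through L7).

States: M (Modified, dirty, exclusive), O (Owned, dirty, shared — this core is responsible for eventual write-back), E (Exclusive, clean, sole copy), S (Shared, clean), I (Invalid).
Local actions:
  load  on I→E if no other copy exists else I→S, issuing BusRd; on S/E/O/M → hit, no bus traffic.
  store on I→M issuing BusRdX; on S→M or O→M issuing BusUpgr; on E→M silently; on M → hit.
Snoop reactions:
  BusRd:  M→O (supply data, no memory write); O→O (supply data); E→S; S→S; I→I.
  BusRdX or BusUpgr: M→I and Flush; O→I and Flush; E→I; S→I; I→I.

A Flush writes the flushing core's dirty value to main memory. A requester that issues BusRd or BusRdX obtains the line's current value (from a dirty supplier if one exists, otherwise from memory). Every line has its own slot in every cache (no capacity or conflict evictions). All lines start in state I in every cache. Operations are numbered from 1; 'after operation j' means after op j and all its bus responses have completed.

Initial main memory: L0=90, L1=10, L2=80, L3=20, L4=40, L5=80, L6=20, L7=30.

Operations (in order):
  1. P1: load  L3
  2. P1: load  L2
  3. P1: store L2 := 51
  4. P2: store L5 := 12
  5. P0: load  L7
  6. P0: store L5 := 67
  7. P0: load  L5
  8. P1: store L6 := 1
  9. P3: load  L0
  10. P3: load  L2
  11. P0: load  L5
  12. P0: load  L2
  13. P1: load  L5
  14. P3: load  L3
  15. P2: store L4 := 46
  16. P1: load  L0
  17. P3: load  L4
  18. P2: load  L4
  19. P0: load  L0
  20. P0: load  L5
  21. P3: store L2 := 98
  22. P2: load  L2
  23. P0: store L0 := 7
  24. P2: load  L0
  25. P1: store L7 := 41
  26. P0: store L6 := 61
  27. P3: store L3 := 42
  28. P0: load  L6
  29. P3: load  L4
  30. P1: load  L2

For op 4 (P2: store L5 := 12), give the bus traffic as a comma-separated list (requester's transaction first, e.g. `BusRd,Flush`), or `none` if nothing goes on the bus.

bus = BusRdX

step 1: P1: load  L3  ⟶  IEII  (L3)  txn=BusRd  M[L3]=20
step 2: P1: load  L2  ⟶  IEII  (L2)  txn=BusRd  M[L2]=80
step 3: P1: store L2 := 51  ⟶  IMII  (L2)  txn=∅  M[L2]=80
step 4: P2: store L5 := 12  ⟶  IIMI  (L5)  txn=BusRdX  M[L5]=80
step 5: P0: load  L7  ⟶  EIII  (L7)  txn=BusRd  M[L7]=30
step 6: P0: store L5 := 67  ⟶  MIII  (L5)  txn=BusRdX+Flush  M[L5]=12
step 7: P0: load  L5  ⟶  MIII  (L5)  txn=∅  M[L5]=12
step 8: P1: store L6 := 1  ⟶  IMII  (L6)  txn=BusRdX  M[L6]=20
step 9: P3: load  L0  ⟶  IIIE  (L0)  txn=BusRd  M[L0]=90
step 10: P3: load  L2  ⟶  IOIS  (L2)  txn=BusRd  M[L2]=80
step 11: P0: load  L5  ⟶  MIII  (L5)  txn=∅  M[L5]=12
step 12: P0: load  L2  ⟶  SOIS  (L2)  txn=BusRd  M[L2]=80
step 13: P1: load  L5  ⟶  OSII  (L5)  txn=BusRd  M[L5]=12
step 14: P3: load  L3  ⟶  ISIS  (L3)  txn=BusRd  M[L3]=20
step 15: P2: store L4 := 46  ⟶  IIMI  (L4)  txn=BusRdX  M[L4]=40
step 16: P1: load  L0  ⟶  ISIS  (L0)  txn=BusRd  M[L0]=90
step 17: P3: load  L4  ⟶  IIOS  (L4)  txn=BusRd  M[L4]=40
step 18: P2: load  L4  ⟶  IIOS  (L4)  txn=∅  M[L4]=40
step 19: P0: load  L0  ⟶  SSIS  (L0)  txn=BusRd  M[L0]=90
step 20: P0: load  L5  ⟶  OSII  (L5)  txn=∅  M[L5]=12
step 21: P3: store L2 := 98  ⟶  IIIM  (L2)  txn=BusUpgr+Flush  M[L2]=51
step 22: P2: load  L2  ⟶  IISO  (L2)  txn=BusRd  M[L2]=51
step 23: P0: store L0 := 7  ⟶  MIII  (L0)  txn=BusUpgr  M[L0]=90
step 24: P2: load  L0  ⟶  OISI  (L0)  txn=BusRd  M[L0]=90
step 25: P1: store L7 := 41  ⟶  IMII  (L7)  txn=BusRdX  M[L7]=30
step 26: P0: store L6 := 61  ⟶  MIII  (L6)  txn=BusRdX+Flush  M[L6]=1
step 27: P3: store L3 := 42  ⟶  IIIM  (L3)  txn=BusUpgr  M[L3]=20
step 28: P0: load  L6  ⟶  MIII  (L6)  txn=∅  M[L6]=1
step 29: P3: load  L4  ⟶  IIOS  (L4)  txn=∅  M[L4]=40
step 30: P1: load  L2  ⟶  ISSO  (L2)  txn=BusRd  M[L2]=51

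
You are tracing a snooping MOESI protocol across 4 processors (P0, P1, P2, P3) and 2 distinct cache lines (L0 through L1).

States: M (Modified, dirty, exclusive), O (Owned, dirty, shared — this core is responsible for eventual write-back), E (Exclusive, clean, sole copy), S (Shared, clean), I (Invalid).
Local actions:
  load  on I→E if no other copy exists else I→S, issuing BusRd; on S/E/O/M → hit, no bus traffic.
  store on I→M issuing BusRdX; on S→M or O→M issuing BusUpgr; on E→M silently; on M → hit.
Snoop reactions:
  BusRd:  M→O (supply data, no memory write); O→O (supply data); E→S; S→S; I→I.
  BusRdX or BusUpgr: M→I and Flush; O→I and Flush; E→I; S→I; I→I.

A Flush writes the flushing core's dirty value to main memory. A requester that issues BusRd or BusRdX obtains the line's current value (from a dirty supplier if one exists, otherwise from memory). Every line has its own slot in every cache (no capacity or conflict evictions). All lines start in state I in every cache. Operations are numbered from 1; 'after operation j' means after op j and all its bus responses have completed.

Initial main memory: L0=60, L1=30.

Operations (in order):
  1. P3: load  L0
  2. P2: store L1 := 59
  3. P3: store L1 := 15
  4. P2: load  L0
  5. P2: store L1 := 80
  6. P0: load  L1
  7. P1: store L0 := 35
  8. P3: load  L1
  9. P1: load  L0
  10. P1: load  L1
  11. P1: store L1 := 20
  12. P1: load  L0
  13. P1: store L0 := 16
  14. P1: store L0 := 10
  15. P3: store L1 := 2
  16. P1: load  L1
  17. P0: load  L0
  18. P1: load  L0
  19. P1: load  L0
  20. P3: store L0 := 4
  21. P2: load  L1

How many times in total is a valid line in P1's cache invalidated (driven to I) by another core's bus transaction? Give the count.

invalidations = 2

[1] P3: load  L0 | P0:I, P1:I, P2:I, P3:E(60) | bus: BusRd
[2] P2: store L1 := 59 | P0:I, P1:I, P2:M(59), P3:I | bus: BusRdX
[3] P3: store L1 := 15 | P0:I, P1:I, P2:I, P3:M(15) | bus: BusRdX,Flush
[4] P2: load  L0 | P0:I, P1:I, P2:S(60), P3:S(60) | bus: BusRd
[5] P2: store L1 := 80 | P0:I, P1:I, P2:M(80), P3:I | bus: BusRdX,Flush
[6] P0: load  L1 | P0:S(80), P1:I, P2:O(80), P3:I | bus: BusRd
[7] P1: store L0 := 35 | P0:I, P1:M(35), P2:I, P3:I | bus: BusRdX
[8] P3: load  L1 | P0:S(80), P1:I, P2:O(80), P3:S(80) | bus: BusRd
[9] P1: load  L0 | P0:I, P1:M(35), P2:I, P3:I | bus: none
[10] P1: load  L1 | P0:S(80), P1:S(80), P2:O(80), P3:S(80) | bus: BusRd
[11] P1: store L1 := 20 | P0:I, P1:M(20), P2:I, P3:I | bus: BusUpgr,Flush
[12] P1: load  L0 | P0:I, P1:M(35), P2:I, P3:I | bus: none
[13] P1: store L0 := 16 | P0:I, P1:M(16), P2:I, P3:I | bus: none
[14] P1: store L0 := 10 | P0:I, P1:M(10), P2:I, P3:I | bus: none
[15] P3: store L1 := 2 | P0:I, P1:I, P2:I, P3:M(2) | bus: BusRdX,Flush
[16] P1: load  L1 | P0:I, P1:S(2), P2:I, P3:O(2) | bus: BusRd
[17] P0: load  L0 | P0:S(10), P1:O(10), P2:I, P3:I | bus: BusRd
[18] P1: load  L0 | P0:S(10), P1:O(10), P2:I, P3:I | bus: none
[19] P1: load  L0 | P0:S(10), P1:O(10), P2:I, P3:I | bus: none
[20] P3: store L0 := 4 | P0:I, P1:I, P2:I, P3:M(4) | bus: BusRdX,Flush
[21] P2: load  L1 | P0:I, P1:S(2), P2:S(2), P3:O(2) | bus: BusRd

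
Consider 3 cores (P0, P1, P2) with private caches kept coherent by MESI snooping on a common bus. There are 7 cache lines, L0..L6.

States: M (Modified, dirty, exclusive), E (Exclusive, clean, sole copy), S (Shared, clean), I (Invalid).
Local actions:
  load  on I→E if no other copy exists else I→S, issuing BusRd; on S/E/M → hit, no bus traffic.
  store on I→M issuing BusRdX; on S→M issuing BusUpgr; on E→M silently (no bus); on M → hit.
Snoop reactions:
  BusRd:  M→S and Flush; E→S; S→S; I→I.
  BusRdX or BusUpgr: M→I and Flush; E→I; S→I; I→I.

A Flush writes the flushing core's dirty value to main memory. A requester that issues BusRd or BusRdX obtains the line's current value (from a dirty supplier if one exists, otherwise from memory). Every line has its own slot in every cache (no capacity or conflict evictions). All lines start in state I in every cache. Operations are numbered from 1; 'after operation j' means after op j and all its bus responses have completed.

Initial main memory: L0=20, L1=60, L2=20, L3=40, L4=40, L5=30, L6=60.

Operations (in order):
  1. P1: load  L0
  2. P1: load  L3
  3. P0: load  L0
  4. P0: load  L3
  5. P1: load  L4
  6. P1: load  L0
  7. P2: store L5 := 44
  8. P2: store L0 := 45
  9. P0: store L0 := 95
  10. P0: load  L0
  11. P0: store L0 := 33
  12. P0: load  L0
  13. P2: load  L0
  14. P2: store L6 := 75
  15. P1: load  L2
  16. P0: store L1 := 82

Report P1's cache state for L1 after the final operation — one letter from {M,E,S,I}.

step 1: P1: load  L0  ⟶  IEI  (L0)  txn=BusRd  M[L0]=20
step 2: P1: load  L3  ⟶  IEI  (L3)  txn=BusRd  M[L3]=40
step 3: P0: load  L0  ⟶  SSI  (L0)  txn=BusRd  M[L0]=20
step 4: P0: load  L3  ⟶  SSI  (L3)  txn=BusRd  M[L3]=40
step 5: P1: load  L4  ⟶  IEI  (L4)  txn=BusRd  M[L4]=40
step 6: P1: load  L0  ⟶  SSI  (L0)  txn=∅  M[L0]=20
step 7: P2: store L5 := 44  ⟶  IIM  (L5)  txn=BusRdX  M[L5]=30
step 8: P2: store L0 := 45  ⟶  IIM  (L0)  txn=BusRdX  M[L0]=20
step 9: P0: store L0 := 95  ⟶  MII  (L0)  txn=BusRdX+Flush  M[L0]=45
step 10: P0: load  L0  ⟶  MII  (L0)  txn=∅  M[L0]=45
step 11: P0: store L0 := 33  ⟶  MII  (L0)  txn=∅  M[L0]=45
step 12: P0: load  L0  ⟶  MII  (L0)  txn=∅  M[L0]=45
step 13: P2: load  L0  ⟶  SIS  (L0)  txn=BusRd+Flush  M[L0]=33
step 14: P2: store L6 := 75  ⟶  IIM  (L6)  txn=BusRdX  M[L6]=60
step 15: P1: load  L2  ⟶  IEI  (L2)  txn=BusRd  M[L2]=20
step 16: P0: store L1 := 82  ⟶  MII  (L1)  txn=BusRdX  M[L1]=60

state = I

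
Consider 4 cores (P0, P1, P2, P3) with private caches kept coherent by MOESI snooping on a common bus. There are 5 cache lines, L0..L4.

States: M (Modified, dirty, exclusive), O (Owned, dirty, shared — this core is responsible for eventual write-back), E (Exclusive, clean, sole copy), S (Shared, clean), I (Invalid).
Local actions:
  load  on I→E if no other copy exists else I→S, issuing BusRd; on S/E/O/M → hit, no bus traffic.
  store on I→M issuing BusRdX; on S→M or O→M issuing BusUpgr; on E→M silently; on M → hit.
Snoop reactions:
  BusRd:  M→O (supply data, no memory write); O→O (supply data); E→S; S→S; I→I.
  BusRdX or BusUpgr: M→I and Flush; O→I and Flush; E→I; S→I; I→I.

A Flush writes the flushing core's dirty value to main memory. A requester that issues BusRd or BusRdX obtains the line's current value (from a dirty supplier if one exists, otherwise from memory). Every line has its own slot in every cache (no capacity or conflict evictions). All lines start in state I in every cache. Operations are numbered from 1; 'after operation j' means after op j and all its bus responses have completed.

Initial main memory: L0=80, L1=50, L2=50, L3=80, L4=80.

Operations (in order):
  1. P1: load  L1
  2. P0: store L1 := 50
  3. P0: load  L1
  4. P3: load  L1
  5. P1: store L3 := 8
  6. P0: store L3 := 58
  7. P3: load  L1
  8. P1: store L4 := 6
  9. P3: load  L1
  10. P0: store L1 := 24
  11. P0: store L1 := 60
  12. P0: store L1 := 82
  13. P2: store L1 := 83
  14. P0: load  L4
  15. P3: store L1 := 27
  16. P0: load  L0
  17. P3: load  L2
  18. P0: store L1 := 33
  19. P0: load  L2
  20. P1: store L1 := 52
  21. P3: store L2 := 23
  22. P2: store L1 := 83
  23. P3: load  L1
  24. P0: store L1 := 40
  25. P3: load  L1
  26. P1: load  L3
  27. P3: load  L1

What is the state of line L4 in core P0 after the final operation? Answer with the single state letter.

[1] P1: load  L1 | P0:I, P1:E(50), P2:I, P3:I | bus: BusRd
[2] P0: store L1 := 50 | P0:M(50), P1:I, P2:I, P3:I | bus: BusRdX
[3] P0: load  L1 | P0:M(50), P1:I, P2:I, P3:I | bus: none
[4] P3: load  L1 | P0:O(50), P1:I, P2:I, P3:S(50) | bus: BusRd
[5] P1: store L3 := 8 | P0:I, P1:M(8), P2:I, P3:I | bus: BusRdX
[6] P0: store L3 := 58 | P0:M(58), P1:I, P2:I, P3:I | bus: BusRdX,Flush
[7] P3: load  L1 | P0:O(50), P1:I, P2:I, P3:S(50) | bus: none
[8] P1: store L4 := 6 | P0:I, P1:M(6), P2:I, P3:I | bus: BusRdX
[9] P3: load  L1 | P0:O(50), P1:I, P2:I, P3:S(50) | bus: none
[10] P0: store L1 := 24 | P0:M(24), P1:I, P2:I, P3:I | bus: BusUpgr
[11] P0: store L1 := 60 | P0:M(60), P1:I, P2:I, P3:I | bus: none
[12] P0: store L1 := 82 | P0:M(82), P1:I, P2:I, P3:I | bus: none
[13] P2: store L1 := 83 | P0:I, P1:I, P2:M(83), P3:I | bus: BusRdX,Flush
[14] P0: load  L4 | P0:S(6), P1:O(6), P2:I, P3:I | bus: BusRd
[15] P3: store L1 := 27 | P0:I, P1:I, P2:I, P3:M(27) | bus: BusRdX,Flush
[16] P0: load  L0 | P0:E(80), P1:I, P2:I, P3:I | bus: BusRd
[17] P3: load  L2 | P0:I, P1:I, P2:I, P3:E(50) | bus: BusRd
[18] P0: store L1 := 33 | P0:M(33), P1:I, P2:I, P3:I | bus: BusRdX,Flush
[19] P0: load  L2 | P0:S(50), P1:I, P2:I, P3:S(50) | bus: BusRd
[20] P1: store L1 := 52 | P0:I, P1:M(52), P2:I, P3:I | bus: BusRdX,Flush
[21] P3: store L2 := 23 | P0:I, P1:I, P2:I, P3:M(23) | bus: BusUpgr
[22] P2: store L1 := 83 | P0:I, P1:I, P2:M(83), P3:I | bus: BusRdX,Flush
[23] P3: load  L1 | P0:I, P1:I, P2:O(83), P3:S(83) | bus: BusRd
[24] P0: store L1 := 40 | P0:M(40), P1:I, P2:I, P3:I | bus: BusRdX,Flush
[25] P3: load  L1 | P0:O(40), P1:I, P2:I, P3:S(40) | bus: BusRd
[26] P1: load  L3 | P0:O(58), P1:S(58), P2:I, P3:I | bus: BusRd
[27] P3: load  L1 | P0:O(40), P1:I, P2:I, P3:S(40) | bus: none

state = S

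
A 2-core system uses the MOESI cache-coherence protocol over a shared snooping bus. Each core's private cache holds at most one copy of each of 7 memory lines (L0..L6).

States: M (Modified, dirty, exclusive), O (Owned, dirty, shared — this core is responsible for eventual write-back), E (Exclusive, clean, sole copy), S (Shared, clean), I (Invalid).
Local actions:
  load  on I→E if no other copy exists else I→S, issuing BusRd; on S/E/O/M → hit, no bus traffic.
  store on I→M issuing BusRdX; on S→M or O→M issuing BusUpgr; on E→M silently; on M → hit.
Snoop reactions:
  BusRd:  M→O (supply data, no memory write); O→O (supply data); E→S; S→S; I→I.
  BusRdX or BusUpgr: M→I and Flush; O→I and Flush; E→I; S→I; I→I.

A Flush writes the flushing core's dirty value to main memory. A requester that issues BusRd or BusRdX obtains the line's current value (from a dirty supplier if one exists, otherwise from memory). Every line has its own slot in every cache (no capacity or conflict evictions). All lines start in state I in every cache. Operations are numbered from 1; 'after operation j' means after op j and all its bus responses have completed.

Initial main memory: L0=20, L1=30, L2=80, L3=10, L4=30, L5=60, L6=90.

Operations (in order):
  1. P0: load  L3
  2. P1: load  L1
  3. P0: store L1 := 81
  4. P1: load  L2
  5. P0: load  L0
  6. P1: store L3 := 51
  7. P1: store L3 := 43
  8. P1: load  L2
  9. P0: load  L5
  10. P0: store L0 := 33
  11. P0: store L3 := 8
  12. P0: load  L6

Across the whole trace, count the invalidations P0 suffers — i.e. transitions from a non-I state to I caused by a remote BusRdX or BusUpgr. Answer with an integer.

step 1: P0: load  L3  ⟶  EI  (L3)  txn=BusRd  M[L3]=10
step 2: P1: load  L1  ⟶  IE  (L1)  txn=BusRd  M[L1]=30
step 3: P0: store L1 := 81  ⟶  MI  (L1)  txn=BusRdX  M[L1]=30
step 4: P1: load  L2  ⟶  IE  (L2)  txn=BusRd  M[L2]=80
step 5: P0: load  L0  ⟶  EI  (L0)  txn=BusRd  M[L0]=20
step 6: P1: store L3 := 51  ⟶  IM  (L3)  txn=BusRdX  M[L3]=10
step 7: P1: store L3 := 43  ⟶  IM  (L3)  txn=∅  M[L3]=10
step 8: P1: load  L2  ⟶  IE  (L2)  txn=∅  M[L2]=80
step 9: P0: load  L5  ⟶  EI  (L5)  txn=BusRd  M[L5]=60
step 10: P0: store L0 := 33  ⟶  MI  (L0)  txn=∅  M[L0]=20
step 11: P0: store L3 := 8  ⟶  MI  (L3)  txn=BusRdX+Flush  M[L3]=43
step 12: P0: load  L6  ⟶  EI  (L6)  txn=BusRd  M[L6]=90

invalidations = 1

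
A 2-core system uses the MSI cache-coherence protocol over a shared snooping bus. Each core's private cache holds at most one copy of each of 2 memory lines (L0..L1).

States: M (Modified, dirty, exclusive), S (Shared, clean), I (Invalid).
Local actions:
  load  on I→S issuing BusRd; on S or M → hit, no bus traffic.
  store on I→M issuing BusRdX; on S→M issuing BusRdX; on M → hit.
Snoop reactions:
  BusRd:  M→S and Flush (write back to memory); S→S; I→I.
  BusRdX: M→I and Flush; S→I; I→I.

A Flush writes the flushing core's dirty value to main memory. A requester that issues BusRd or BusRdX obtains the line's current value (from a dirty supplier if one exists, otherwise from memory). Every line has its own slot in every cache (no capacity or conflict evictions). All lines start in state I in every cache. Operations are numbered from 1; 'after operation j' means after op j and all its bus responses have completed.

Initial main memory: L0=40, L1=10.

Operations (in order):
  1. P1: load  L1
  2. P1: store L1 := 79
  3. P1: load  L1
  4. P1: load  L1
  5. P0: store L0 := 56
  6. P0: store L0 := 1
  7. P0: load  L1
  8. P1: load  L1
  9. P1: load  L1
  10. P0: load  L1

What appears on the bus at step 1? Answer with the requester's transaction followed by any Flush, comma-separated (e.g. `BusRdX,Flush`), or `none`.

  op1 P1: load  L1 → I/S on L1; bus BusRd; mem=10
  op2 P1: store L1 := 79 → I/M on L1; bus BusRdX; mem=10
  op3 P1: load  L1 → I/M on L1; bus (none); mem=10
  op4 P1: load  L1 → I/M on L1; bus (none); mem=10
  op5 P0: store L0 := 56 → M/I on L0; bus BusRdX; mem=40
  op6 P0: store L0 := 1 → M/I on L0; bus (none); mem=40
  op7 P0: load  L1 → S/S on L1; bus BusRd Flush; mem=79
  op8 P1: load  L1 → S/S on L1; bus (none); mem=79
  op9 P1: load  L1 → S/S on L1; bus (none); mem=79
  op10 P0: load  L1 → S/S on L1; bus (none); mem=79

bus = BusRd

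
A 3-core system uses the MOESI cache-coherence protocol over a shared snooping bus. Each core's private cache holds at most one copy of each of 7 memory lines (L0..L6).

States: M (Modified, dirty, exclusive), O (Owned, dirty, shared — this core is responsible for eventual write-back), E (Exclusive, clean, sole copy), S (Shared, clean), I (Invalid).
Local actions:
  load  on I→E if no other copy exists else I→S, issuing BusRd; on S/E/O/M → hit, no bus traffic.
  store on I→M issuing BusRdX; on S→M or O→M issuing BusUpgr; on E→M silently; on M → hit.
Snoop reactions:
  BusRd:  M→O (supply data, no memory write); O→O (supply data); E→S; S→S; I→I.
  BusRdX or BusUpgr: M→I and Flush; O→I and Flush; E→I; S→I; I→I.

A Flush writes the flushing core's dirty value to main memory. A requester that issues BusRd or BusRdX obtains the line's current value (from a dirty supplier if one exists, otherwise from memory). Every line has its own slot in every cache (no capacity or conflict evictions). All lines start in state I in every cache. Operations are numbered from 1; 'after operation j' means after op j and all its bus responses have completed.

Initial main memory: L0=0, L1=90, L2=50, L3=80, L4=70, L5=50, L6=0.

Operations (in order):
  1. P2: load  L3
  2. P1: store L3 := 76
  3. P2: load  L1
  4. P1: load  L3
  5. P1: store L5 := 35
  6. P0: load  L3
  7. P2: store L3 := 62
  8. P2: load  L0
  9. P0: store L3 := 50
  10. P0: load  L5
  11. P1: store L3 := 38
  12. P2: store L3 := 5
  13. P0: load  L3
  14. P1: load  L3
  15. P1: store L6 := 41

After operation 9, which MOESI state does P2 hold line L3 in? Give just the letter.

state = I

[1] P2: load  L3 | P0:I, P1:I, P2:E(80) | bus: BusRd
[2] P1: store L3 := 76 | P0:I, P1:M(76), P2:I | bus: BusRdX
[3] P2: load  L1 | P0:I, P1:I, P2:E(90) | bus: BusRd
[4] P1: load  L3 | P0:I, P1:M(76), P2:I | bus: none
[5] P1: store L5 := 35 | P0:I, P1:M(35), P2:I | bus: BusRdX
[6] P0: load  L3 | P0:S(76), P1:O(76), P2:I | bus: BusRd
[7] P2: store L3 := 62 | P0:I, P1:I, P2:M(62) | bus: BusRdX,Flush
[8] P2: load  L0 | P0:I, P1:I, P2:E(0) | bus: BusRd
[9] P0: store L3 := 50 | P0:M(50), P1:I, P2:I | bus: BusRdX,Flush
[10] P0: load  L5 | P0:S(35), P1:O(35), P2:I | bus: BusRd
[11] P1: store L3 := 38 | P0:I, P1:M(38), P2:I | bus: BusRdX,Flush
[12] P2: store L3 := 5 | P0:I, P1:I, P2:M(5) | bus: BusRdX,Flush
[13] P0: load  L3 | P0:S(5), P1:I, P2:O(5) | bus: BusRd
[14] P1: load  L3 | P0:S(5), P1:S(5), P2:O(5) | bus: BusRd
[15] P1: store L6 := 41 | P0:I, P1:M(41), P2:I | bus: BusRdX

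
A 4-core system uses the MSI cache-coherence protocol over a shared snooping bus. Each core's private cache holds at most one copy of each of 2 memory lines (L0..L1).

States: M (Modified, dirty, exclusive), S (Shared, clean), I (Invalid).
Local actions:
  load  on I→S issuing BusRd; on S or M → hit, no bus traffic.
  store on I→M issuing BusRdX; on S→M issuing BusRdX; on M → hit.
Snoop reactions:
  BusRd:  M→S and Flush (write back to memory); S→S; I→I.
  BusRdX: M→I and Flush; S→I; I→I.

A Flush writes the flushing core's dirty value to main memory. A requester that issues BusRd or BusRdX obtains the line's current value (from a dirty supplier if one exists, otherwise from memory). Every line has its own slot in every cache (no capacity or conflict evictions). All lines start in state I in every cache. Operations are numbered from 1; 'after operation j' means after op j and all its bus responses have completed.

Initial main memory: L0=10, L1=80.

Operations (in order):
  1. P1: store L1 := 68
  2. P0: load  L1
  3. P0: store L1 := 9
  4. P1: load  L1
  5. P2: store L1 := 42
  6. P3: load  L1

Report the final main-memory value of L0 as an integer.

memory[L0] = 10

1. P1: store L1 := 68  bus=[BusRdX]  L1: P0=I P1=M P2=I P3=I  mem[L1]=80
2. P0: load  L1  bus=[BusRd,Flush]  L1: P0=S P1=S P2=I P3=I  mem[L1]=68
3. P0: store L1 := 9  bus=[BusRdX]  L1: P0=M P1=I P2=I P3=I  mem[L1]=68
4. P1: load  L1  bus=[BusRd,Flush]  L1: P0=S P1=S P2=I P3=I  mem[L1]=9
5. P2: store L1 := 42  bus=[BusRdX]  L1: P0=I P1=I P2=M P3=I  mem[L1]=9
6. P3: load  L1  bus=[BusRd,Flush]  L1: P0=I P1=I P2=S P3=S  mem[L1]=42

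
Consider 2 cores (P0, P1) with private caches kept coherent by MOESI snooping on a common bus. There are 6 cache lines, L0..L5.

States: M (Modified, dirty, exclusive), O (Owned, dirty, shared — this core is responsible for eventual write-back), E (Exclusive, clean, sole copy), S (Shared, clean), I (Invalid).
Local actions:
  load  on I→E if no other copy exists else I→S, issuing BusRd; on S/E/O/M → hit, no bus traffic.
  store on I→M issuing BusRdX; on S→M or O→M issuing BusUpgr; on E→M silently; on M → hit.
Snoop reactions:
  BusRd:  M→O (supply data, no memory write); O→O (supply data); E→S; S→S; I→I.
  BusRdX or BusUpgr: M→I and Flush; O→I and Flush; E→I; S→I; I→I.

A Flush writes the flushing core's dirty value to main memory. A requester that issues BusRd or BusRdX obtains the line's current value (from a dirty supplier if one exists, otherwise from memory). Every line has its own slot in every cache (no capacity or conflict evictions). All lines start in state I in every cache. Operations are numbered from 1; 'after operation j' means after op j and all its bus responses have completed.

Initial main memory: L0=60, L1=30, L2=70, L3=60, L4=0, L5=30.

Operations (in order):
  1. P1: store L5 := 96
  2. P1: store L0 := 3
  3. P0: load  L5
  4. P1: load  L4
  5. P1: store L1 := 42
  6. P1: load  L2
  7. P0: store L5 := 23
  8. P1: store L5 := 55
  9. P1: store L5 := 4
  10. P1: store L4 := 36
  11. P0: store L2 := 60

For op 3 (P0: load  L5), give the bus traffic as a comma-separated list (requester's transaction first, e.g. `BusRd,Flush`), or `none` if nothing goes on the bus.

[1] P1: store L5 := 96 | P0:I, P1:M(96) | bus: BusRdX
[2] P1: store L0 := 3 | P0:I, P1:M(3) | bus: BusRdX
[3] P0: load  L5 | P0:S(96), P1:O(96) | bus: BusRd
[4] P1: load  L4 | P0:I, P1:E(0) | bus: BusRd
[5] P1: store L1 := 42 | P0:I, P1:M(42) | bus: BusRdX
[6] P1: load  L2 | P0:I, P1:E(70) | bus: BusRd
[7] P0: store L5 := 23 | P0:M(23), P1:I | bus: BusUpgr,Flush
[8] P1: store L5 := 55 | P0:I, P1:M(55) | bus: BusRdX,Flush
[9] P1: store L5 := 4 | P0:I, P1:M(4) | bus: none
[10] P1: store L4 := 36 | P0:I, P1:M(36) | bus: none
[11] P0: store L2 := 60 | P0:M(60), P1:I | bus: BusRdX

bus = BusRd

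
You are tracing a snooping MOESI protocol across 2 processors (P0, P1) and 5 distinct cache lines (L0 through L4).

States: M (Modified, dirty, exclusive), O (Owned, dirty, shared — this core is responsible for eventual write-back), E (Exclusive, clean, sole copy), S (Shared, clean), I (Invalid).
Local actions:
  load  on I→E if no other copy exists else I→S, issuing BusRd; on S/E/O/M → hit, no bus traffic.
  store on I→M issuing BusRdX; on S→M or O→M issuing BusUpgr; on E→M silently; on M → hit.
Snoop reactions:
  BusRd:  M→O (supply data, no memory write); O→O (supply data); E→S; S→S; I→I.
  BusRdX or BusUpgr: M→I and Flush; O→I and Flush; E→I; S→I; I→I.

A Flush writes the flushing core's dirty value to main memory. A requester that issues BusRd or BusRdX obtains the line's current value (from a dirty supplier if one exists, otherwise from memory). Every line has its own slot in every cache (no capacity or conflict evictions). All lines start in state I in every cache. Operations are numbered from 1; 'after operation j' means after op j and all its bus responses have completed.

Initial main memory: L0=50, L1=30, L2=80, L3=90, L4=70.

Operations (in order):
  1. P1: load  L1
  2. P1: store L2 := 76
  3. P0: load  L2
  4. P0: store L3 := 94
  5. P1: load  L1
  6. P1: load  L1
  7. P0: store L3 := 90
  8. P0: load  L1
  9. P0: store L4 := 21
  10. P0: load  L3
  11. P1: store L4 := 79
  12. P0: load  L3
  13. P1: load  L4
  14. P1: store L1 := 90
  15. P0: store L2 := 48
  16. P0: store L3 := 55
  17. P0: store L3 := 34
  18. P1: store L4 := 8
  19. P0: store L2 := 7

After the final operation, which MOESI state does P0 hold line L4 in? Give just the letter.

state = I

step 1: P1: load  L1  ⟶  IE  (L1)  txn=BusRd  M[L1]=30
step 2: P1: store L2 := 76  ⟶  IM  (L2)  txn=BusRdX  M[L2]=80
step 3: P0: load  L2  ⟶  SO  (L2)  txn=BusRd  M[L2]=80
step 4: P0: store L3 := 94  ⟶  MI  (L3)  txn=BusRdX  M[L3]=90
step 5: P1: load  L1  ⟶  IE  (L1)  txn=∅  M[L1]=30
step 6: P1: load  L1  ⟶  IE  (L1)  txn=∅  M[L1]=30
step 7: P0: store L3 := 90  ⟶  MI  (L3)  txn=∅  M[L3]=90
step 8: P0: load  L1  ⟶  SS  (L1)  txn=BusRd  M[L1]=30
step 9: P0: store L4 := 21  ⟶  MI  (L4)  txn=BusRdX  M[L4]=70
step 10: P0: load  L3  ⟶  MI  (L3)  txn=∅  M[L3]=90
step 11: P1: store L4 := 79  ⟶  IM  (L4)  txn=BusRdX+Flush  M[L4]=21
step 12: P0: load  L3  ⟶  MI  (L3)  txn=∅  M[L3]=90
step 13: P1: load  L4  ⟶  IM  (L4)  txn=∅  M[L4]=21
step 14: P1: store L1 := 90  ⟶  IM  (L1)  txn=BusUpgr  M[L1]=30
step 15: P0: store L2 := 48  ⟶  MI  (L2)  txn=BusUpgr+Flush  M[L2]=76
step 16: P0: store L3 := 55  ⟶  MI  (L3)  txn=∅  M[L3]=90
step 17: P0: store L3 := 34  ⟶  MI  (L3)  txn=∅  M[L3]=90
step 18: P1: store L4 := 8  ⟶  IM  (L4)  txn=∅  M[L4]=21
step 19: P0: store L2 := 7  ⟶  MI  (L2)  txn=∅  M[L2]=76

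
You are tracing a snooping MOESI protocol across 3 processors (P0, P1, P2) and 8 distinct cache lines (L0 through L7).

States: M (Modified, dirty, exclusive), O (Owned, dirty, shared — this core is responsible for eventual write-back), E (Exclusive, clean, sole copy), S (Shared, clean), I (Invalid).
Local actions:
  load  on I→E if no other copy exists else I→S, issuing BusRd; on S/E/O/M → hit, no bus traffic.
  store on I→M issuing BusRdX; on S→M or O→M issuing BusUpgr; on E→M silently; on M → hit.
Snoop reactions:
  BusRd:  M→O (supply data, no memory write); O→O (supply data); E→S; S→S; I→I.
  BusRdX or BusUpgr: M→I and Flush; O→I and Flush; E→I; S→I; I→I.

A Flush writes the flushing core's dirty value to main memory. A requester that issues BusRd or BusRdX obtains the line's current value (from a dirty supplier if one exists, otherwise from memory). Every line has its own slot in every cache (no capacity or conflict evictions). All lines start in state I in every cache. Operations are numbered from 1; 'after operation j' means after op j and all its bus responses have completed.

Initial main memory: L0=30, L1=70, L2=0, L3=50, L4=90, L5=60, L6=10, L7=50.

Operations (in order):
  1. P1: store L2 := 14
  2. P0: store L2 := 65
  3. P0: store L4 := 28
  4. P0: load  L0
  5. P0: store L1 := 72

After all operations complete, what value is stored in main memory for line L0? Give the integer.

  op1 P1: store L2 := 14 → I/M/I on L2; bus BusRdX; mem=0
  op2 P0: store L2 := 65 → M/I/I on L2; bus BusRdX Flush; mem=14
  op3 P0: store L4 := 28 → M/I/I on L4; bus BusRdX; mem=90
  op4 P0: load  L0 → E/I/I on L0; bus BusRd; mem=30
  op5 P0: store L1 := 72 → M/I/I on L1; bus BusRdX; mem=70

memory[L0] = 30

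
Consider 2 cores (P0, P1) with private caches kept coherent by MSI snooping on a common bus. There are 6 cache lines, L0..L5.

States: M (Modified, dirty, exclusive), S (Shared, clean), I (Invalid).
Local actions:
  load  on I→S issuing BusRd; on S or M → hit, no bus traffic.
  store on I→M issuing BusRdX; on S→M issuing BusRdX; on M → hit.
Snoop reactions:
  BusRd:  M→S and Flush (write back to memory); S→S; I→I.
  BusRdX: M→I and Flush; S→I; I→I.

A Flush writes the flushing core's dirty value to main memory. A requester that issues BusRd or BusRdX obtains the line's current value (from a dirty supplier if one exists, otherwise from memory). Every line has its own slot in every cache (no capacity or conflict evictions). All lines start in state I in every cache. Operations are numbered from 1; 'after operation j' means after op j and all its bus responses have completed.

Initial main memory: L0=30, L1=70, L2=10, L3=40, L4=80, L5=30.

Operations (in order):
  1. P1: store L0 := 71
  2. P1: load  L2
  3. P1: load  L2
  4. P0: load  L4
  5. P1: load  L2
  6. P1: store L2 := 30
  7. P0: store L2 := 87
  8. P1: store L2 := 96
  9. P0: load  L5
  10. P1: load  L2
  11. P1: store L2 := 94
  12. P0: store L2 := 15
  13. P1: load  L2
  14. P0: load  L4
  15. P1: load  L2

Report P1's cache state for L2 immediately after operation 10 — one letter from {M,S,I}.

step 1: P1: store L0 := 71  ⟶  IM  (L0)  txn=BusRdX  M[L0]=30
step 2: P1: load  L2  ⟶  IS  (L2)  txn=BusRd  M[L2]=10
step 3: P1: load  L2  ⟶  IS  (L2)  txn=∅  M[L2]=10
step 4: P0: load  L4  ⟶  SI  (L4)  txn=BusRd  M[L4]=80
step 5: P1: load  L2  ⟶  IS  (L2)  txn=∅  M[L2]=10
step 6: P1: store L2 := 30  ⟶  IM  (L2)  txn=BusRdX  M[L2]=10
step 7: P0: store L2 := 87  ⟶  MI  (L2)  txn=BusRdX+Flush  M[L2]=30
step 8: P1: store L2 := 96  ⟶  IM  (L2)  txn=BusRdX+Flush  M[L2]=87
step 9: P0: load  L5  ⟶  SI  (L5)  txn=BusRd  M[L5]=30
step 10: P1: load  L2  ⟶  IM  (L2)  txn=∅  M[L2]=87
step 11: P1: store L2 := 94  ⟶  IM  (L2)  txn=∅  M[L2]=87
step 12: P0: store L2 := 15  ⟶  MI  (L2)  txn=BusRdX+Flush  M[L2]=94
step 13: P1: load  L2  ⟶  SS  (L2)  txn=BusRd+Flush  M[L2]=15
step 14: P0: load  L4  ⟶  SI  (L4)  txn=∅  M[L4]=80
step 15: P1: load  L2  ⟶  SS  (L2)  txn=∅  M[L2]=15

state = M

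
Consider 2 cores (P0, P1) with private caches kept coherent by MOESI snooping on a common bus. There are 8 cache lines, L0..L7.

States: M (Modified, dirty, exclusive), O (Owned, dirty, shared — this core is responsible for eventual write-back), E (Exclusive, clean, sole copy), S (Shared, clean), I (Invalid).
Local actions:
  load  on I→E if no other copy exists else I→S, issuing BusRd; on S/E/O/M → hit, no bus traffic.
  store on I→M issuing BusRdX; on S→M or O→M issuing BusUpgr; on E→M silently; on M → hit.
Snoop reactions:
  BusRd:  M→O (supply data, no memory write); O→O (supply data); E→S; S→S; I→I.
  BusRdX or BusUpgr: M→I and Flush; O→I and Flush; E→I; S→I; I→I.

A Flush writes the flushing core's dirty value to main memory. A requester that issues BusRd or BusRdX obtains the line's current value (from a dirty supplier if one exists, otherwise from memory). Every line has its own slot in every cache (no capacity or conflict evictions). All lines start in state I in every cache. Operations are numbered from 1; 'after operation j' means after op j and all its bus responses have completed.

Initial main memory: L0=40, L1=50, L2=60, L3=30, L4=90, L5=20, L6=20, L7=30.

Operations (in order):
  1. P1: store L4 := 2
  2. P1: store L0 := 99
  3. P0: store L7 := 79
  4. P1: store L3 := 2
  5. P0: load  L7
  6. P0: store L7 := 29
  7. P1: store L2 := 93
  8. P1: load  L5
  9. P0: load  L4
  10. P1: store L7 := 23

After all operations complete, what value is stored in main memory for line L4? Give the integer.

  op1 P1: store L4 := 2 → I/M on L4; bus BusRdX; mem=90
  op2 P1: store L0 := 99 → I/M on L0; bus BusRdX; mem=40
  op3 P0: store L7 := 79 → M/I on L7; bus BusRdX; mem=30
  op4 P1: store L3 := 2 → I/M on L3; bus BusRdX; mem=30
  op5 P0: load  L7 → M/I on L7; bus (none); mem=30
  op6 P0: store L7 := 29 → M/I on L7; bus (none); mem=30
  op7 P1: store L2 := 93 → I/M on L2; bus BusRdX; mem=60
  op8 P1: load  L5 → I/E on L5; bus BusRd; mem=20
  op9 P0: load  L4 → S/O on L4; bus BusRd; mem=90
  op10 P1: store L7 := 23 → I/M on L7; bus BusRdX Flush; mem=29

memory[L4] = 90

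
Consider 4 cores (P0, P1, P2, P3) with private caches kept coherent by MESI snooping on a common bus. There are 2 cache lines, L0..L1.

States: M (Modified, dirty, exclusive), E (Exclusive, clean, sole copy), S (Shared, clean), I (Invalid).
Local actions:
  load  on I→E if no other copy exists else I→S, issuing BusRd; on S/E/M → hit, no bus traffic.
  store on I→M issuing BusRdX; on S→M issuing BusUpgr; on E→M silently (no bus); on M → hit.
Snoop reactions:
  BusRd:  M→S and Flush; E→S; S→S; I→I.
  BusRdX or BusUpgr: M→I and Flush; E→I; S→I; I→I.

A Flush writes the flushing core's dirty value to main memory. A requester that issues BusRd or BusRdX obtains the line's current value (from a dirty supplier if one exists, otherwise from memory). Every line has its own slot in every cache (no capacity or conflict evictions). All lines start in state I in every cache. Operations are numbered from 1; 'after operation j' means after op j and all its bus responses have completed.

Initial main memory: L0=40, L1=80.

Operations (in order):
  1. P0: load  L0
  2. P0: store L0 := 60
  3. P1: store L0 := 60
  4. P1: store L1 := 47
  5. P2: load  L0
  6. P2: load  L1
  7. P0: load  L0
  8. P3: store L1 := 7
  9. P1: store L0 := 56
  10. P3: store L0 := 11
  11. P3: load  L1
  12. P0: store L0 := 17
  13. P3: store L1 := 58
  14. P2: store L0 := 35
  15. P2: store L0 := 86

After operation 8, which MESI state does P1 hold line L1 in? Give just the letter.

state = I

step 1: P0: load  L0  ⟶  EIII  (L0)  txn=BusRd  M[L0]=40
step 2: P0: store L0 := 60  ⟶  MIII  (L0)  txn=∅  M[L0]=40
step 3: P1: store L0 := 60  ⟶  IMII  (L0)  txn=BusRdX+Flush  M[L0]=60
step 4: P1: store L1 := 47  ⟶  IMII  (L1)  txn=BusRdX  M[L1]=80
step 5: P2: load  L0  ⟶  ISSI  (L0)  txn=BusRd+Flush  M[L0]=60
step 6: P2: load  L1  ⟶  ISSI  (L1)  txn=BusRd+Flush  M[L1]=47
step 7: P0: load  L0  ⟶  SSSI  (L0)  txn=BusRd  M[L0]=60
step 8: P3: store L1 := 7  ⟶  IIIM  (L1)  txn=BusRdX  M[L1]=47
step 9: P1: store L0 := 56  ⟶  IMII  (L0)  txn=BusUpgr  M[L0]=60
step 10: P3: store L0 := 11  ⟶  IIIM  (L0)  txn=BusRdX+Flush  M[L0]=56
step 11: P3: load  L1  ⟶  IIIM  (L1)  txn=∅  M[L1]=47
step 12: P0: store L0 := 17  ⟶  MIII  (L0)  txn=BusRdX+Flush  M[L0]=11
step 13: P3: store L1 := 58  ⟶  IIIM  (L1)  txn=∅  M[L1]=47
step 14: P2: store L0 := 35  ⟶  IIMI  (L0)  txn=BusRdX+Flush  M[L0]=17
step 15: P2: store L0 := 86  ⟶  IIMI  (L0)  txn=∅  M[L0]=17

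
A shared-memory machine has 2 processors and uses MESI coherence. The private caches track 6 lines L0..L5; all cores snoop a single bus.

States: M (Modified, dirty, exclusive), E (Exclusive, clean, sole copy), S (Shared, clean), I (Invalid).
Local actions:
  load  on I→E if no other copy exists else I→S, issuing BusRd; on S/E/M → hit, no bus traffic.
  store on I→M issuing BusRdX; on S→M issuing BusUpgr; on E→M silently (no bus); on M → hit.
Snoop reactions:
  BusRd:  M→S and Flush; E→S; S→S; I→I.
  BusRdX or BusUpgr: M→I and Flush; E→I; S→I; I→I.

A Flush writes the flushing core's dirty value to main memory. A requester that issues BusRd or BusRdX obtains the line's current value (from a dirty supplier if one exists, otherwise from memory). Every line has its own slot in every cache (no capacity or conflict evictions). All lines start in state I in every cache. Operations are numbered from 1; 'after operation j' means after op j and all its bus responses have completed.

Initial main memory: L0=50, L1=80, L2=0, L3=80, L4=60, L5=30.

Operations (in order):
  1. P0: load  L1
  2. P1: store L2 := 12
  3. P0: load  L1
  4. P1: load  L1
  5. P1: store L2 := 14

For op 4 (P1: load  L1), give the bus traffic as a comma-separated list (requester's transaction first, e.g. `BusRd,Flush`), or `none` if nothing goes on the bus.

bus = BusRd

step 1: P0: load  L1  ⟶  EI  (L1)  txn=BusRd  M[L1]=80
step 2: P1: store L2 := 12  ⟶  IM  (L2)  txn=BusRdX  M[L2]=0
step 3: P0: load  L1  ⟶  EI  (L1)  txn=∅  M[L1]=80
step 4: P1: load  L1  ⟶  SS  (L1)  txn=BusRd  M[L1]=80
step 5: P1: store L2 := 14  ⟶  IM  (L2)  txn=∅  M[L2]=0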